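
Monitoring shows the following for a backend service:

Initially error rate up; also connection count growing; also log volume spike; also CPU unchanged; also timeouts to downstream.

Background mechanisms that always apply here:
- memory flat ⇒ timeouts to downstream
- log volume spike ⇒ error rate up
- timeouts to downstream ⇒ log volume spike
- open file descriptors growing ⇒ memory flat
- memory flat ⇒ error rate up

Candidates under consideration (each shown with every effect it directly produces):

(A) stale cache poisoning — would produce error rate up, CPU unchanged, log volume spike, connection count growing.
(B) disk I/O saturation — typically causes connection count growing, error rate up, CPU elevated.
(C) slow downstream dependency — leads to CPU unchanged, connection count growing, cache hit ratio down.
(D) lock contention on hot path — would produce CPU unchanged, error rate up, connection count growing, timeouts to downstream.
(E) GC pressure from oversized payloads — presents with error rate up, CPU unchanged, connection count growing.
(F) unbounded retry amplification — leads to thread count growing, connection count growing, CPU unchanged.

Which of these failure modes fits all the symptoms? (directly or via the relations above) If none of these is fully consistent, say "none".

D

For each candidate, compare predicted effects to what was observed:
(A) stale cache poisoning — error rate up ✓; connection count growing ✓; log volume spike ✓; CPU unchanged ✓; timeouts to downstream ✗
(B) disk I/O saturation — error rate up ✓; connection count growing ✓; log volume spike ✗; CPU unchanged ✗; timeouts to downstream ✗
(C) slow downstream dependency — does not account for error rate up, log volume spike, timeouts to downstream
(D) lock contention on hot path — error rate up ✓; connection count growing ✓; log volume spike ✓ (through timeouts to downstream → log volume spike); CPU unchanged ✓; timeouts to downstream ✓
(E) GC pressure from oversized payloads — error rate up ✓; connection count growing ✓; log volume spike ✗; CPU unchanged ✓; timeouts to downstream ✗
(F) unbounded retry amplification — error rate up ✗; connection count growing ✓; log volume spike ✗; CPU unchanged ✓; timeouts to downstream ✗
(D) alone accounts for all the evidence.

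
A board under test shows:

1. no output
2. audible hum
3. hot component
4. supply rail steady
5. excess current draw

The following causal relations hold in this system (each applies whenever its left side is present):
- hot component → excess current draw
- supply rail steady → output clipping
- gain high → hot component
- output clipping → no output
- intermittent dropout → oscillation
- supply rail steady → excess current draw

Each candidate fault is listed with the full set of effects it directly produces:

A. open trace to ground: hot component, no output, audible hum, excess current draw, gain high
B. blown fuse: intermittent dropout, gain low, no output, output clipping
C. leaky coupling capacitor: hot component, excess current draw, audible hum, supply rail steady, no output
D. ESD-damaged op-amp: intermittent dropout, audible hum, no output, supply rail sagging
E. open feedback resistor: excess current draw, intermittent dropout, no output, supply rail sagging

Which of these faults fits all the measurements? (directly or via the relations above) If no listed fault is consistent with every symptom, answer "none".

C

For each candidate, compare predicted effects to what was observed:
(A) open trace to ground — no output yes; audible hum yes; hot component yes; supply rail steady NO; excess current draw yes
(B) blown fuse — does not account for audible hum, hot component, supply rail steady, excess current draw
(C) leaky coupling capacitor — no output yes; audible hum yes; hot component yes; supply rail steady yes; excess current draw yes
(D) ESD-damaged op-amp — no output yes; audible hum yes; hot component NO; supply rail steady NO; excess current draw NO
(E) open feedback resistor — no output yes; audible hum NO; hot component NO; supply rail steady NO; excess current draw yes
Only (C) is consistent with every observation.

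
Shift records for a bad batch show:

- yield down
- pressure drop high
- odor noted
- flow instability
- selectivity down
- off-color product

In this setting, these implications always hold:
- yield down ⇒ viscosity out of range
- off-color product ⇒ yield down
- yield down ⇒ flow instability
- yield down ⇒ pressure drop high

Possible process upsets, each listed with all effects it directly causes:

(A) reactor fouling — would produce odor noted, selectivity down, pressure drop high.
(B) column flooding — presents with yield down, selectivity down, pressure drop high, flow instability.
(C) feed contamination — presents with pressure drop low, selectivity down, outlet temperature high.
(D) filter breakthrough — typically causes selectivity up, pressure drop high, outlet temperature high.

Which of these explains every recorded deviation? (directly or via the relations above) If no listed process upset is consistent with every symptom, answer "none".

none

Testing each hypothesis:
(A) reactor fouling — does not account for yield down, flow instability, off-color product
(B) column flooding — yield down ✓; pressure drop high ✓; odor noted ✗; flow instability ✓; selectivity down ✓; off-color product ✗
(C) feed contamination — yield down ✗; pressure drop high ✗; odor noted ✗; flow instability ✗; selectivity down ✓; off-color product ✗
(D) filter breakthrough — yield down ✗; pressure drop high ✓; odor noted ✗; flow instability ✗; selectivity down ✗; off-color product ✗
None of the listed candidates fits everything.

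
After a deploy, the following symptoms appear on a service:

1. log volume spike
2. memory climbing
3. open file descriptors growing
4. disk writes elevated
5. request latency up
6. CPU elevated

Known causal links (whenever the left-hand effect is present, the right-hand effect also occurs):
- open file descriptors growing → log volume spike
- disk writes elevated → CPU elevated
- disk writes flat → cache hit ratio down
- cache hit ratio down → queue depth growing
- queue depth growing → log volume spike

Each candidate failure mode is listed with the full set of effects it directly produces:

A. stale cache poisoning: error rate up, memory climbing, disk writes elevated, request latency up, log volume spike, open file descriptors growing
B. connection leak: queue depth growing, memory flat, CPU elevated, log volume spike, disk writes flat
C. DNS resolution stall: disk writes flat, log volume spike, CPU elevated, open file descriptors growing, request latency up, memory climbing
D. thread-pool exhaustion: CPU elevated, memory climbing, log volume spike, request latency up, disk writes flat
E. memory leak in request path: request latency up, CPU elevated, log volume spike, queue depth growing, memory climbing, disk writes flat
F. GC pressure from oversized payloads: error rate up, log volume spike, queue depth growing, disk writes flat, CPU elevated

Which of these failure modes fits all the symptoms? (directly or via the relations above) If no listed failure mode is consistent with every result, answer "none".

A

For each candidate, compare predicted effects to what was observed:
(A) stale cache poisoning — log volume spike ✓; memory climbing ✓; open file descriptors growing ✓; disk writes elevated ✓; request latency up ✓; CPU elevated ✓ (via disk writes elevated → CPU elevated)
(B) connection leak — fails on memory climbing, open file descriptors growing, disk writes elevated, request latency up (predicts memory flat, not memory climbing; predicts disk writes flat, not disk writes elevated)
(C) DNS resolution stall — fails on disk writes elevated (predicts disk writes flat, not disk writes elevated)
(D) thread-pool exhaustion — log volume spike ✓; memory climbing ✓; open file descriptors growing ✗; disk writes elevated ✗; request latency up ✓; CPU elevated ✓
(E) memory leak in request path — log volume spike ✓; memory climbing ✓; open file descriptors growing ✗; disk writes elevated ✗; request latency up ✓; CPU elevated ✓
(F) GC pressure from oversized payloads — fails on memory climbing, open file descriptors growing, disk writes elevated, request latency up (predicts disk writes flat, not disk writes elevated)
(A) is the only candidate with no mismatches.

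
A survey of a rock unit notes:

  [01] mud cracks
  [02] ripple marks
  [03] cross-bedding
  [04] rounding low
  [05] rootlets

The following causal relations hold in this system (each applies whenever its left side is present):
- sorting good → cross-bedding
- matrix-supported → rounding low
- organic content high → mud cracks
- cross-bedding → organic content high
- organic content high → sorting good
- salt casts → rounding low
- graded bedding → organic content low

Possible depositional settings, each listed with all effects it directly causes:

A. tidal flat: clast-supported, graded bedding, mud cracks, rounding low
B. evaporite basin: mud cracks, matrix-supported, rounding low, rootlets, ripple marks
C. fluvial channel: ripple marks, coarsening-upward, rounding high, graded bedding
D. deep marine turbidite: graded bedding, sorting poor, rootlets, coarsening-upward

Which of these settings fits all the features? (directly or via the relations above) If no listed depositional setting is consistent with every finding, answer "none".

Per-candidate check:
(A) tidal flat — mud cracks yes; ripple marks NO; cross-bedding NO; rounding low yes; rootlets NO
(B) evaporite basin — mud cracks yes; ripple marks yes; cross-bedding NO; rounding low yes; rootlets yes
(C) fluvial channel — mud cracks NO; ripple marks yes; cross-bedding NO; rounding low NO; rootlets NO
(D) deep marine turbidite — does not account for mud cracks, ripple marks, cross-bedding, rounding low
Every candidate fails on at least one observation.

none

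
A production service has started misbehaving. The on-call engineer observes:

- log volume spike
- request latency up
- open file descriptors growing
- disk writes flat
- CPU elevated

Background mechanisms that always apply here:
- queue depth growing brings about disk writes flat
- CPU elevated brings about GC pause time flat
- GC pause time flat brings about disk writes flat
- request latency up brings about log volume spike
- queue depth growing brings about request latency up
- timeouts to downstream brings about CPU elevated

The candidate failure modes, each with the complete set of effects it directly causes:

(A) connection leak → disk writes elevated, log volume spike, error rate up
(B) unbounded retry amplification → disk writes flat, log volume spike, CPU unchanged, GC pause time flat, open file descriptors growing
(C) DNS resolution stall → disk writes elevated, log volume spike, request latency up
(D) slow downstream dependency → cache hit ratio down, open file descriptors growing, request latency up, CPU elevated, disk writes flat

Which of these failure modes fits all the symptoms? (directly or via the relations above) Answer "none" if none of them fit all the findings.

For each candidate, compare predicted effects to what was observed:
(A) connection leak — log volume spike ✓; request latency up ✗; open file descriptors growing ✗; disk writes flat ✗; CPU elevated ✗
(B) unbounded retry amplification — log volume spike ✓; request latency up ✗; open file descriptors growing ✓; disk writes flat ✓; CPU elevated ✗
(C) DNS resolution stall — fails on open file descriptors growing, disk writes flat, CPU elevated (predicts disk writes elevated, not disk writes flat)
(D) slow downstream dependency — log volume spike ✓ (by request latency up → log volume spike); request latency up ✓; open file descriptors growing ✓; disk writes flat ✓; CPU elevated ✓
Only (D) is consistent with every observation.

D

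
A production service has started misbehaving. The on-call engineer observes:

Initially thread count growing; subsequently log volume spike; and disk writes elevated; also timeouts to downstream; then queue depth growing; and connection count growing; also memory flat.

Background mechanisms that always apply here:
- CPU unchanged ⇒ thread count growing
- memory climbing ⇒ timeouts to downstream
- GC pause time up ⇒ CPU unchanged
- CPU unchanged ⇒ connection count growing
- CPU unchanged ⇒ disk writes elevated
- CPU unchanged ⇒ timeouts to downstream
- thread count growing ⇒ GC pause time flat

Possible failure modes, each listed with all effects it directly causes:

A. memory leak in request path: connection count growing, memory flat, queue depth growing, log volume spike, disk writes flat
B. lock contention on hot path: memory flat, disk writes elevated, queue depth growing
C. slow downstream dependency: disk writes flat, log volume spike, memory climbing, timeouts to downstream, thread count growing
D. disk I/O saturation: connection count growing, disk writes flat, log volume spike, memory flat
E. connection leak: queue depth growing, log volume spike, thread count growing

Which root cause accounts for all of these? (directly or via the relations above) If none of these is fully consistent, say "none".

none

Checking each candidate against the observations:
(A) memory leak in request path — thread count growing NO; log volume spike yes; disk writes elevated NO; timeouts to downstream NO; queue depth growing yes; connection count growing yes; memory flat yes
(B) lock contention on hot path — thread count growing NO; log volume spike NO; disk writes elevated yes; timeouts to downstream NO; queue depth growing yes; connection count growing NO; memory flat yes
(C) slow downstream dependency — thread count growing yes; log volume spike yes; disk writes elevated NO; timeouts to downstream yes; queue depth growing NO; connection count growing NO; memory flat NO
(D) disk I/O saturation — thread count growing NO; log volume spike yes; disk writes elevated NO; timeouts to downstream NO; queue depth growing NO; connection count growing yes; memory flat yes
(E) connection leak — thread count growing yes; log volume spike yes; disk writes elevated NO; timeouts to downstream NO; queue depth growing yes; connection count growing NO; memory flat NO
No candidate is consistent with all observations.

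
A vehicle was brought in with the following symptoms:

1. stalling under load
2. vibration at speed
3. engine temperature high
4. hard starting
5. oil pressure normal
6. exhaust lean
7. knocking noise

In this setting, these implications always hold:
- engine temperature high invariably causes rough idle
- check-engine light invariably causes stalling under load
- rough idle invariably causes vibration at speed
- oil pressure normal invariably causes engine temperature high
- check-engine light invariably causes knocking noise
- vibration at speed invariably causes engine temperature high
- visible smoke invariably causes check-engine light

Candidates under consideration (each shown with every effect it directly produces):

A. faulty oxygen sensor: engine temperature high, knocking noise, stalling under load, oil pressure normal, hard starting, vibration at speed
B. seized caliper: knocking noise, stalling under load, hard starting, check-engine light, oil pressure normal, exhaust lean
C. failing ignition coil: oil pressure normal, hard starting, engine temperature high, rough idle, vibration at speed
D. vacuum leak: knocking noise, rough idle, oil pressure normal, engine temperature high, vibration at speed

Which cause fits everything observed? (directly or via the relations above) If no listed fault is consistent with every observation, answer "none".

For each candidate, compare predicted effects to what was observed:
(A) faulty oxygen sensor — does not account for exhaust lean
(B) seized caliper — stalling under load match; vibration at speed match (through oil pressure normal → engine temperature high → rough idle → vibration at speed); engine temperature high match (through oil pressure normal → engine temperature high); hard starting match; oil pressure normal match; exhaust lean match; knocking noise match
(C) failing ignition coil — does not account for stalling under load, exhaust lean, knocking noise
(D) vacuum leak — stalling under load miss; vibration at speed match; engine temperature high match; hard starting miss; oil pressure normal match; exhaust lean miss; knocking noise match
Only (B) is consistent with every observation.

B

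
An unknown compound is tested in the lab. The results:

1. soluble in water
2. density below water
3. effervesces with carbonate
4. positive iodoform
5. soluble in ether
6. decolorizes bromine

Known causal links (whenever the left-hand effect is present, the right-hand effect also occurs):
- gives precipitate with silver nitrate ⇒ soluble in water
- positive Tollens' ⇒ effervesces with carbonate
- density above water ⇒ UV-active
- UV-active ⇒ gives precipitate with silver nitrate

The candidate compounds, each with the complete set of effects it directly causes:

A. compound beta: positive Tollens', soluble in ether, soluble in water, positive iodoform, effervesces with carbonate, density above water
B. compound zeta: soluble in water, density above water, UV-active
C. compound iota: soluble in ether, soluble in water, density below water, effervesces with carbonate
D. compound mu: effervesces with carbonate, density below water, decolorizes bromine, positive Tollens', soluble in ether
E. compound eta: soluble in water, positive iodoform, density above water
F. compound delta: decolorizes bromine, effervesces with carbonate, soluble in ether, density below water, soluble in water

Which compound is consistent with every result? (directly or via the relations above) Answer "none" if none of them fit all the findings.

none

Checking each candidate against the observations:
(A) compound beta — soluble in water match; density below water miss; effervesces with carbonate match; positive iodoform match; soluble in ether match; decolorizes bromine miss
(B) compound zeta — soluble in water match; density below water miss; effervesces with carbonate miss; positive iodoform miss; soluble in ether miss; decolorizes bromine miss
(C) compound iota — soluble in water match; density below water match; effervesces with carbonate match; positive iodoform miss; soluble in ether match; decolorizes bromine miss
(D) compound mu — soluble in water miss; density below water match; effervesces with carbonate match; positive iodoform miss; soluble in ether match; decolorizes bromine match
(E) compound eta — fails on density below water, effervesces with carbonate, soluble in ether, decolorizes bromine (predicts density above water, not density below water)
(F) compound delta — soluble in water match; density below water match; effervesces with carbonate match; positive iodoform miss; soluble in ether match; decolorizes bromine match
Every candidate fails on at least one observation.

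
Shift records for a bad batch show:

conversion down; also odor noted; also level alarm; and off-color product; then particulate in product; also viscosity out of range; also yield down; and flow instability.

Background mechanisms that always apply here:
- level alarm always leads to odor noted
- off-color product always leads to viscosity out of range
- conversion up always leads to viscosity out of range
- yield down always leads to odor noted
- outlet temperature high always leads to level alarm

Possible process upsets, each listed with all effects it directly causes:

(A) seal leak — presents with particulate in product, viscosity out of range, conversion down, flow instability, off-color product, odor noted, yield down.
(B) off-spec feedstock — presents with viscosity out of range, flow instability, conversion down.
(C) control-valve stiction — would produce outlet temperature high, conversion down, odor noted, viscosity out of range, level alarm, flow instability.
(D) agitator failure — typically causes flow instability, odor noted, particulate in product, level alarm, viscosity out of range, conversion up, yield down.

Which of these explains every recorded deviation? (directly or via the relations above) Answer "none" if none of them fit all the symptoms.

none

Per-candidate check:
(A) seal leak — conversion down yes; odor noted yes; level alarm NO; off-color product yes; particulate in product yes; viscosity out of range yes; yield down yes; flow instability yes
(B) off-spec feedstock — does not account for odor noted, level alarm, off-color product, particulate in product, yield down
(C) control-valve stiction — conversion down yes; odor noted yes; level alarm yes; off-color product NO; particulate in product NO; viscosity out of range yes; yield down NO; flow instability yes
(D) agitator failure — fails on conversion down, off-color product (predicts conversion up, not conversion down)
No candidate is consistent with all observations.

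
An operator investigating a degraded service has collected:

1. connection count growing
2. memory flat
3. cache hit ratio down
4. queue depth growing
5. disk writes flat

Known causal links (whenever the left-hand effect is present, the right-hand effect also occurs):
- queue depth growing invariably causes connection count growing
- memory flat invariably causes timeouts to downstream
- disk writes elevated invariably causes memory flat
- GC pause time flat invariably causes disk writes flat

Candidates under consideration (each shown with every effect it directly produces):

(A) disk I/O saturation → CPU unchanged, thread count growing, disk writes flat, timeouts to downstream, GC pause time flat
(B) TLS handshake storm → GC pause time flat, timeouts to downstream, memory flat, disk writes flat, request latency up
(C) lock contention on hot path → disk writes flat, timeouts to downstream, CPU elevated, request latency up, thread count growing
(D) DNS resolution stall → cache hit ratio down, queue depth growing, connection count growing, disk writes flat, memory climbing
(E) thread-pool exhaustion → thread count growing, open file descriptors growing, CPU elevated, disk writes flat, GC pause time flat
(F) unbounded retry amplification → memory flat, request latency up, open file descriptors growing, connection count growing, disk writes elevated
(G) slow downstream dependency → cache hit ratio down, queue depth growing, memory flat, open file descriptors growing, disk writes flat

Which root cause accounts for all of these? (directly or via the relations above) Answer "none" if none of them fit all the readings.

Testing each hypothesis:
(A) disk I/O saturation — connection count growing -; memory flat -; cache hit ratio down -; queue depth growing -; disk writes flat +
(B) TLS handshake storm — does not account for connection count growing, cache hit ratio down, queue depth growing
(C) lock contention on hot path — connection count growing -; memory flat -; cache hit ratio down -; queue depth growing -; disk writes flat +
(D) DNS resolution stall — connection count growing +; memory flat -; cache hit ratio down +; queue depth growing +; disk writes flat +
(E) thread-pool exhaustion — connection count growing -; memory flat -; cache hit ratio down -; queue depth growing -; disk writes flat +
(F) unbounded retry amplification — connection count growing +; memory flat +; cache hit ratio down -; queue depth growing -; disk writes flat -
(G) slow downstream dependency — connection count growing + (via queue depth growing → connection count growing); memory flat +; cache hit ratio down +; queue depth growing +; disk writes flat +
(G) is the only candidate with no mismatches.

G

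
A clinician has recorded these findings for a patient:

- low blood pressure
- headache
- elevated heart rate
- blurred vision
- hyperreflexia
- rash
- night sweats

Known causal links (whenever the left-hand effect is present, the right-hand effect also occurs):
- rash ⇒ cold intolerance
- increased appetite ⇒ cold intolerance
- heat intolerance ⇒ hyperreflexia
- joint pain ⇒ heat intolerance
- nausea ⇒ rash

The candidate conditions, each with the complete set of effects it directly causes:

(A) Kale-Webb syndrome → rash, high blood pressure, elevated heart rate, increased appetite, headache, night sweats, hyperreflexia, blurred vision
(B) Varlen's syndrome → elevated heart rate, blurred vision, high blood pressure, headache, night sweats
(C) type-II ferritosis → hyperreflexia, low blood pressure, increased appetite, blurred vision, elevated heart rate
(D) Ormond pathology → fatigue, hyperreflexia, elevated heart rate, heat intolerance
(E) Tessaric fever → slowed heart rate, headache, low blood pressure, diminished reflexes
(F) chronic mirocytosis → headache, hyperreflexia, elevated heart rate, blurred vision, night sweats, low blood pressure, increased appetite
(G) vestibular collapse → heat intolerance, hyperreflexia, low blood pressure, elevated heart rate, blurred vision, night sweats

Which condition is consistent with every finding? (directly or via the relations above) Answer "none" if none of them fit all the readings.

For each candidate, compare predicted effects to what was observed:
(A) Kale-Webb syndrome — fails on low blood pressure (predicts high blood pressure, not low blood pressure)
(B) Varlen's syndrome — fails on low blood pressure, hyperreflexia, rash (predicts high blood pressure, not low blood pressure)
(C) type-II ferritosis — does not account for headache, rash, night sweats
(D) Ormond pathology — low blood pressure -; headache -; elevated heart rate +; blurred vision -; hyperreflexia +; rash -; night sweats -
(E) Tessaric fever — low blood pressure +; headache +; elevated heart rate -; blurred vision -; hyperreflexia -; rash -; night sweats -
(F) chronic mirocytosis — does not account for rash
(G) vestibular collapse — low blood pressure +; headache -; elevated heart rate +; blurred vision +; hyperreflexia +; rash -; night sweats +
Every candidate fails on at least one observation.

none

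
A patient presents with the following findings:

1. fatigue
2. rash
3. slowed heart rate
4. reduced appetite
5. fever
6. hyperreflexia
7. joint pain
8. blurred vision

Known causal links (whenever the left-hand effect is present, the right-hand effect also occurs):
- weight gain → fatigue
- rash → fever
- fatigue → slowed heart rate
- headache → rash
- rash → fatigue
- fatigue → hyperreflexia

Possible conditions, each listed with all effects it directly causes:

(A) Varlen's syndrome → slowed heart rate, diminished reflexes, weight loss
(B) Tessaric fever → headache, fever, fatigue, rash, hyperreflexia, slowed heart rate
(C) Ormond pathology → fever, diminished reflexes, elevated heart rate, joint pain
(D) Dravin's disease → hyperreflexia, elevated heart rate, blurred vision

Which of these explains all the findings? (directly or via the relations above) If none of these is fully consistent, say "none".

none

For each candidate, compare predicted effects to what was observed:
(A) Varlen's syndrome — fails on fatigue, rash, reduced appetite, fever, hyperreflexia, joint pain, blurred vision (predicts diminished reflexes, not hyperreflexia)
(B) Tessaric fever — does not account for reduced appetite, joint pain, blurred vision
(C) Ormond pathology — fails on fatigue, rash, slowed heart rate, reduced appetite, hyperreflexia, blurred vision (predicts elevated heart rate, not slowed heart rate; predicts diminished reflexes, not hyperreflexia)
(D) Dravin's disease — fails on fatigue, rash, slowed heart rate, reduced appetite, fever, joint pain (predicts elevated heart rate, not slowed heart rate)
None of the listed candidates fits everything.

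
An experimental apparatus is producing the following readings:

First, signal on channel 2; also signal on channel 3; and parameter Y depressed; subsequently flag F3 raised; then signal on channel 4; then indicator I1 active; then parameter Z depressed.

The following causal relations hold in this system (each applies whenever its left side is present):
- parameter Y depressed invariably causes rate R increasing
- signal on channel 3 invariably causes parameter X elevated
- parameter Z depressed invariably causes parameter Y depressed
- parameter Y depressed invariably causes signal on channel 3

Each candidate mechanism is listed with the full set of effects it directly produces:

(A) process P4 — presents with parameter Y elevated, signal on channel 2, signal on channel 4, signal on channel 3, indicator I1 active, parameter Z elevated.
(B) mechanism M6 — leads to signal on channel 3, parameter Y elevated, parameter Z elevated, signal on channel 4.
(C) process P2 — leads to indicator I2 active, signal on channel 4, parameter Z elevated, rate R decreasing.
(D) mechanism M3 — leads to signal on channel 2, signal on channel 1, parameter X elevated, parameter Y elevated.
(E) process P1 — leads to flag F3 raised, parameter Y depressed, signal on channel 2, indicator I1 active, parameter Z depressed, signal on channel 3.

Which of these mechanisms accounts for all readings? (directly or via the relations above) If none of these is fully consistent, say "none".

Checking each candidate against the observations:
(A) process P4 — fails on parameter Y depressed, flag F3 raised, parameter Z depressed (predicts parameter Y elevated, not parameter Y depressed; predicts parameter Z elevated, not parameter Z depressed)
(B) mechanism M6 — fails on signal on channel 2, parameter Y depressed, flag F3 raised, indicator I1 active, parameter Z depressed (predicts parameter Y elevated, not parameter Y depressed; predicts parameter Z elevated, not parameter Z depressed)
(C) process P2 — fails on signal on channel 2, signal on channel 3, parameter Y depressed, flag F3 raised, indicator I1 active, parameter Z depressed (predicts parameter Z elevated, not parameter Z depressed)
(D) mechanism M3 — fails on signal on channel 3, parameter Y depressed, flag F3 raised, signal on channel 4, indicator I1 active, parameter Z depressed (predicts parameter Y elevated, not parameter Y depressed)
(E) process P1 — signal on channel 2 match; signal on channel 3 match; parameter Y depressed match; flag F3 raised match; signal on channel 4 miss; indicator I1 active match; parameter Z depressed match
No candidate is consistent with all observations.

none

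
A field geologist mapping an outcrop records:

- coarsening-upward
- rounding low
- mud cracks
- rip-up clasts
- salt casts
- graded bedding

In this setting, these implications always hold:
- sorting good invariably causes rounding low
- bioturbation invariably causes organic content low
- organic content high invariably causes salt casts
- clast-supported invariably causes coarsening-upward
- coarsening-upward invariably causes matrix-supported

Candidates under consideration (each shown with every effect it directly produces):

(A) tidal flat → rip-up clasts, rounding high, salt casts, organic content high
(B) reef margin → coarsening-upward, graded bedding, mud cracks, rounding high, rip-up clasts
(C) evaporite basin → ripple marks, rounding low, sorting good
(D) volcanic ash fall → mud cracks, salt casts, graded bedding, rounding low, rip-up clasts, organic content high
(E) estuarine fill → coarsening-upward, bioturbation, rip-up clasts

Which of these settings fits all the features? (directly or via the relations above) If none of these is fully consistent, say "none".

Testing each hypothesis:
(A) tidal flat — fails on coarsening-upward, rounding low, mud cracks, graded bedding (predicts rounding high, not rounding low)
(B) reef margin — fails on rounding low, salt casts (predicts rounding high, not rounding low)
(C) evaporite basin — does not account for coarsening-upward, mud cracks, rip-up clasts, salt casts, graded bedding
(D) volcanic ash fall — coarsening-upward NO; rounding low yes; mud cracks yes; rip-up clasts yes; salt casts yes; graded bedding yes
(E) estuarine fill — coarsening-upward yes; rounding low NO; mud cracks NO; rip-up clasts yes; salt casts NO; graded bedding NO
Every candidate fails on at least one observation.

none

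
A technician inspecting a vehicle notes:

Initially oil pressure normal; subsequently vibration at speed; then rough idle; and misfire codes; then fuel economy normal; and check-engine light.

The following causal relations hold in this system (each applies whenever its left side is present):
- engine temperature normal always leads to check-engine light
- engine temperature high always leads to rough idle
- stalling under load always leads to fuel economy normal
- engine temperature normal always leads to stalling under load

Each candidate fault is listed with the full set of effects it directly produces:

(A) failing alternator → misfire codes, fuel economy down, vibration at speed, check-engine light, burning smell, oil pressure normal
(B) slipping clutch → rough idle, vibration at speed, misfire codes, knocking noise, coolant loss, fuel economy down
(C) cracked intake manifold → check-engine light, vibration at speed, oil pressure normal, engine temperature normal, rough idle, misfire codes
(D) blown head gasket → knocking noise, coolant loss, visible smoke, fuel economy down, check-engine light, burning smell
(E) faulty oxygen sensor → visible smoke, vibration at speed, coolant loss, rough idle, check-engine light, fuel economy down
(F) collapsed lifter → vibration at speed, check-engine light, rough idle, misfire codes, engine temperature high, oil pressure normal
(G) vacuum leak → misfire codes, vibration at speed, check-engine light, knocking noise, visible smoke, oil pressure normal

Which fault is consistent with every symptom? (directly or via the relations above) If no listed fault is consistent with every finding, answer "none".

Testing each hypothesis:
(A) failing alternator — fails on rough idle, fuel economy normal (predicts fuel economy down, not fuel economy normal)
(B) slipping clutch — fails on oil pressure normal, fuel economy normal, check-engine light (predicts fuel economy down, not fuel economy normal)
(C) cracked intake manifold — accounts for every observation (fuel economy normal via engine temperature normal → stalling under load → fuel economy normal)
(D) blown head gasket — fails on oil pressure normal, vibration at speed, rough idle, misfire codes, fuel economy normal (predicts fuel economy down, not fuel economy normal)
(E) faulty oxygen sensor — oil pressure normal ✗; vibration at speed ✓; rough idle ✓; misfire codes ✗; fuel economy normal ✗; check-engine light ✓
(F) collapsed lifter — does not account for fuel economy normal
(G) vacuum leak — does not account for rough idle, fuel economy normal
(C) is the only candidate with no mismatches.

C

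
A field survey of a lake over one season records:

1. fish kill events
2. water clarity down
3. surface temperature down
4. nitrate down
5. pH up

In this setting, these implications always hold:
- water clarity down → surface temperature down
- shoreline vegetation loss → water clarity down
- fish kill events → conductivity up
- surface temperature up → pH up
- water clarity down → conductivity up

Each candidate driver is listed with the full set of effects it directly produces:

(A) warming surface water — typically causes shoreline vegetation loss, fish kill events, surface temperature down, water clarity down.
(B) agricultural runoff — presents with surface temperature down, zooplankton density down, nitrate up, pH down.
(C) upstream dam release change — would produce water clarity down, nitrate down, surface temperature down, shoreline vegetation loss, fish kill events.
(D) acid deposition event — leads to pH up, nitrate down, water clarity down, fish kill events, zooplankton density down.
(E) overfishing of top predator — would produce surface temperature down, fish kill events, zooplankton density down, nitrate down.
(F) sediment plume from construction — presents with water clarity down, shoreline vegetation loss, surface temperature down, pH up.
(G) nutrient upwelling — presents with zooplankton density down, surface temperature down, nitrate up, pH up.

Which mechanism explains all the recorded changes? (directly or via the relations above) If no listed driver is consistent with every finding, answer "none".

D

Testing each hypothesis:
(A) warming surface water — does not account for nitrate down, pH up
(B) agricultural runoff — fish kill events -; water clarity down -; surface temperature down +; nitrate down -; pH up -
(C) upstream dam release change — does not account for pH up
(D) acid deposition event — fish kill events +; water clarity down +; surface temperature down + (through water clarity down → surface temperature down); nitrate down +; pH up +
(E) overfishing of top predator — fish kill events +; water clarity down -; surface temperature down +; nitrate down +; pH up -
(F) sediment plume from construction — does not account for fish kill events, nitrate down
(G) nutrient upwelling — fails on fish kill events, water clarity down, nitrate down (predicts nitrate up, not nitrate down)
(D) is the only candidate with no mismatches.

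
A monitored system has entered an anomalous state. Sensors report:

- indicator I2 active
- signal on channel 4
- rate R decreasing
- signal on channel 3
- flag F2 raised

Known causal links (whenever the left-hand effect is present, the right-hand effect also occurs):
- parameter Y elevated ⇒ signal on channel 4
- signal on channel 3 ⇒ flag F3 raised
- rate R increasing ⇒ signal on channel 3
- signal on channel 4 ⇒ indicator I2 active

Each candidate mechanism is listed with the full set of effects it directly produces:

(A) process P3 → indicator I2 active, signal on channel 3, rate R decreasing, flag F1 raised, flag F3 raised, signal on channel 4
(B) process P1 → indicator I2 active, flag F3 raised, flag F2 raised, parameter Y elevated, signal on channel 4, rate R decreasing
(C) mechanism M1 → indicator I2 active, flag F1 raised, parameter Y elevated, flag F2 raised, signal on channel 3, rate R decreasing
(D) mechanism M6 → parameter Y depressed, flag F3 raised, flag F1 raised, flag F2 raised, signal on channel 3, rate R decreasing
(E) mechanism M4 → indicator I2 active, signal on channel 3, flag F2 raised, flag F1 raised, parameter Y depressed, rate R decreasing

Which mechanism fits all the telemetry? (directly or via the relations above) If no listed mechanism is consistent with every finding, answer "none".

C

Checking each candidate against the observations:
(A) process P3 — indicator I2 active yes; signal on channel 4 yes; rate R decreasing yes; signal on channel 3 yes; flag F2 raised NO
(B) process P1 — does not account for signal on channel 3
(C) mechanism M1 — indicator I2 active yes; signal on channel 4 yes (via parameter Y elevated → signal on channel 4); rate R decreasing yes; signal on channel 3 yes; flag F2 raised yes
(D) mechanism M6 — indicator I2 active NO; signal on channel 4 NO; rate R decreasing yes; signal on channel 3 yes; flag F2 raised yes
(E) mechanism M4 — indicator I2 active yes; signal on channel 4 NO; rate R decreasing yes; signal on channel 3 yes; flag F2 raised yes
(C) is the only candidate with no mismatches.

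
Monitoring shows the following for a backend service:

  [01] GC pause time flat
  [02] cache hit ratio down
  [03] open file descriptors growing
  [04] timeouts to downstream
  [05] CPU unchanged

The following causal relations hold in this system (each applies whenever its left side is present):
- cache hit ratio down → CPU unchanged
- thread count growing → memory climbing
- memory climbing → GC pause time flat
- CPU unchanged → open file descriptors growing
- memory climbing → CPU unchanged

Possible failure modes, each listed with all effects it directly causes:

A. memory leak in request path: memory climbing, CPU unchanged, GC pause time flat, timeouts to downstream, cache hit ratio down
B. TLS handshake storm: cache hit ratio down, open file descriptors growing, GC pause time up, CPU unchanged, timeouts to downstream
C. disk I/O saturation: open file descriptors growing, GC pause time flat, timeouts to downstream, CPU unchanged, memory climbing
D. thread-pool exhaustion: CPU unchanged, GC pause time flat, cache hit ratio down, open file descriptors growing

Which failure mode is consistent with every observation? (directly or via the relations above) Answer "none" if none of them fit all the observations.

A

For each candidate, compare predicted effects to what was observed:
(A) memory leak in request path — accounts for every observation (open file descriptors growing via CPU unchanged → open file descriptors growing)
(B) TLS handshake storm — GC pause time flat ✗; cache hit ratio down ✓; open file descriptors growing ✓; timeouts to downstream ✓; CPU unchanged ✓
(C) disk I/O saturation — does not account for cache hit ratio down
(D) thread-pool exhaustion — GC pause time flat ✓; cache hit ratio down ✓; open file descriptors growing ✓; timeouts to downstream ✗; CPU unchanged ✓
(A) alone accounts for all the evidence.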